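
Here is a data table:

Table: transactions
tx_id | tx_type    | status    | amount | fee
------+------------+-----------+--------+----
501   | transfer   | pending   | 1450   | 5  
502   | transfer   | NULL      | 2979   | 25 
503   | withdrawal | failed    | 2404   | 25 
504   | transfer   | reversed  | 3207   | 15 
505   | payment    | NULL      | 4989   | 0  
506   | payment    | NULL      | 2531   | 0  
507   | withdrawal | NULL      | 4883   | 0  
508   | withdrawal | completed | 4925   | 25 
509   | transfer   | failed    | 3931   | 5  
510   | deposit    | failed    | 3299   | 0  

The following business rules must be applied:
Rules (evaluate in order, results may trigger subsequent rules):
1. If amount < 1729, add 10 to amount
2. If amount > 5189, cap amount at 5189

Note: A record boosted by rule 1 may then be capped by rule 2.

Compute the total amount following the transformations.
34608

Step 1: Apply rule 1 to records with amount < 1729
  - 1 records get bonus of 10
  - Of these, 0 records then exceed 5189 and get capped
Step 2: Apply rule 2 to records with amount > 5189
  - 0 records (original) are capped
Step 3: Calculate final sum = 34608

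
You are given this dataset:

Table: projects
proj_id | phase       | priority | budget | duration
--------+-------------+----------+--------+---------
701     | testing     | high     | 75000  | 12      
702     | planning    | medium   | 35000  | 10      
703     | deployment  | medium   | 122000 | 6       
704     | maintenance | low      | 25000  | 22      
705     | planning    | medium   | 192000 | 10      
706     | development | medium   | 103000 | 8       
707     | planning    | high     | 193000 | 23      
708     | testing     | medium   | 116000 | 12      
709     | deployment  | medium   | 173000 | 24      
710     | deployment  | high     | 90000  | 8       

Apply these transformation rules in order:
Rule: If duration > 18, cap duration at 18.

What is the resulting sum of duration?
120

Step 1: 3 records have duration > 18
Step 2: These records originally summed to 69
Step 3: After capping: 3 × 18 = 54
Step 4: Unaffected records sum: 66
Step 5: Final sum = 54 + 66 = 120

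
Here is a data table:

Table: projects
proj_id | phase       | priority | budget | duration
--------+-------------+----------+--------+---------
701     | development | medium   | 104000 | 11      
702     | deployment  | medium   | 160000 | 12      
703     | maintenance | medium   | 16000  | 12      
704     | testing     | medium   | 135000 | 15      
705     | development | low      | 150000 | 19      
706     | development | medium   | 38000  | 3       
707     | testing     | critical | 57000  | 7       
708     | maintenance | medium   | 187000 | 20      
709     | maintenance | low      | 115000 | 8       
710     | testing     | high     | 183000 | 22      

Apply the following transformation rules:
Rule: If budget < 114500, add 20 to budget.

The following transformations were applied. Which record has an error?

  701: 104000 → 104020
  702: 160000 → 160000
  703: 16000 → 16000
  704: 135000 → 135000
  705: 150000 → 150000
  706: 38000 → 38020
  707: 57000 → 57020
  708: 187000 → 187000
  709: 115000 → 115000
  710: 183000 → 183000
Record 703 has an error. The correct transformed value should be 16020, not 16000.

Step 1: Check each record against the rule
Step 2: Record 703 has budget = 16000
Step 3: Since 16000 < 114500, the bonus should have been applied
Step 4: Correct value = 16020, but claimed value = 16000
Conclusion: Record 703 has the error.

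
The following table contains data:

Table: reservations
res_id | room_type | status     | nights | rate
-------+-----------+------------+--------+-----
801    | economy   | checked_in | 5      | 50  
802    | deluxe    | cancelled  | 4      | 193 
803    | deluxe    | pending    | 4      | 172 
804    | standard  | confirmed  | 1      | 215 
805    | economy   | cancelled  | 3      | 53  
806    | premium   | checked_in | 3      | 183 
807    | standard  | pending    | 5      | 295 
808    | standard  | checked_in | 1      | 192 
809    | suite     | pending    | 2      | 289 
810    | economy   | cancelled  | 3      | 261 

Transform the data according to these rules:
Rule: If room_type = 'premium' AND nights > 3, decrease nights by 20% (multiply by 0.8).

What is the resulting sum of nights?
31

Step 1: Find records where room_type = 'premium' AND nights > 3
Step 2: 0 records match, summing to 0
Step 3: After multiplier: 0 × 0.8 = 0.0
Step 4: Unaffected records sum: 31
Step 5: Final sum = 0.0 + 31 = 31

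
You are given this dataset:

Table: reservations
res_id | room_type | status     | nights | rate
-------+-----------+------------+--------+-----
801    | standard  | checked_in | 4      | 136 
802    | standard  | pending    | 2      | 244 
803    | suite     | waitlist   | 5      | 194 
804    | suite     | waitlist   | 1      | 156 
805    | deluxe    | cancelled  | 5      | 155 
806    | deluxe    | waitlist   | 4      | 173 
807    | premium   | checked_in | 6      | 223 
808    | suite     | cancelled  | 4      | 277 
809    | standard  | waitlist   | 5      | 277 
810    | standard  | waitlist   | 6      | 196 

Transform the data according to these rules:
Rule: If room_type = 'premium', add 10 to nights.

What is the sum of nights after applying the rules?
52

Step 1: Count records where room_type = 'premium': 1
Step 2: Total bonus added: 1 × 10 = 10
Step 3: Original sum of nights: 42
Step 4: Final sum = 42 + 10 = 52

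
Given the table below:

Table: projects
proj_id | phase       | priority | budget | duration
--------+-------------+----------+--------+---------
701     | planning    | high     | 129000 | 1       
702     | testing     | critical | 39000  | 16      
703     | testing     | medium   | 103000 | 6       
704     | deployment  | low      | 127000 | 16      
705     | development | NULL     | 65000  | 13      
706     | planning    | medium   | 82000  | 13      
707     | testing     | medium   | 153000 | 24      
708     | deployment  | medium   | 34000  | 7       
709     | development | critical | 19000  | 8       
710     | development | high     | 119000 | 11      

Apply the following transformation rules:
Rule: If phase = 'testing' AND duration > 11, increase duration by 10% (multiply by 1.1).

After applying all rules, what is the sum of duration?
119.0

Step 1: Find records where phase = 'testing' AND duration > 11
Step 2: 2 records match, summing to 40
Step 3: After multiplier: 40 × 1.1 = 44.0
Step 4: Unaffected records sum: 75
Step 5: Final sum = 44.0 + 75 = 119.0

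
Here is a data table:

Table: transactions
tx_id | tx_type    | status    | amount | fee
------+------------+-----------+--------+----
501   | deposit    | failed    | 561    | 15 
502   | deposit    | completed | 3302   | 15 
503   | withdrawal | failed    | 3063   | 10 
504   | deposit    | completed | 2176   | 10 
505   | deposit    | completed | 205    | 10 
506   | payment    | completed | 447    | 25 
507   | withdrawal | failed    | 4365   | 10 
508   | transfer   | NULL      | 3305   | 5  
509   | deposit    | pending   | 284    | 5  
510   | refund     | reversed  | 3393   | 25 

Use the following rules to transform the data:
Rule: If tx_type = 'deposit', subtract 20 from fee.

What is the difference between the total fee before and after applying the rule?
100

Step 1: Original sum of fee = 130
Step 2: 5 records have tx_type = 'deposit'
Step 3: Each affected record changes by -20
Step 4: Total change = 5 × -20 = -100
Step 5: New sum = 130 + -100 = 30
Step 6: Difference = |30 - 130| = 100
        (Sum decreased by 100)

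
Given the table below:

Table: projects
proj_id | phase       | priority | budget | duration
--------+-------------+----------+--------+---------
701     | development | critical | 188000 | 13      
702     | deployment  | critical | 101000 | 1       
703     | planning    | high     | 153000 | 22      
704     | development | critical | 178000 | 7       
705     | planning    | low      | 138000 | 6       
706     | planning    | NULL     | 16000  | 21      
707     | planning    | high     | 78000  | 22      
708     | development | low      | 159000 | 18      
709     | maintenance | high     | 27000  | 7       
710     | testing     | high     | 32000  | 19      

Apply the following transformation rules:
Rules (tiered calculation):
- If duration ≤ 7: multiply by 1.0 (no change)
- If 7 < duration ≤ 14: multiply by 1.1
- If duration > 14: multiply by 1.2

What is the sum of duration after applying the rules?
157.7

Step 1: Tier 1 (duration ≤ 7): 4 records, sum = 21 × 1.0 = 21.0
Step 2: Tier 2 (7 < duration ≤ 14): 1 records, sum = 13 × 1.1 = 14.3
Step 3: Tier 3 (duration > 14): 5 records, sum = 102 × 1.2 = 122.4
Step 4: Final sum = 21.0 + 14.3 + 122.4 = 157.7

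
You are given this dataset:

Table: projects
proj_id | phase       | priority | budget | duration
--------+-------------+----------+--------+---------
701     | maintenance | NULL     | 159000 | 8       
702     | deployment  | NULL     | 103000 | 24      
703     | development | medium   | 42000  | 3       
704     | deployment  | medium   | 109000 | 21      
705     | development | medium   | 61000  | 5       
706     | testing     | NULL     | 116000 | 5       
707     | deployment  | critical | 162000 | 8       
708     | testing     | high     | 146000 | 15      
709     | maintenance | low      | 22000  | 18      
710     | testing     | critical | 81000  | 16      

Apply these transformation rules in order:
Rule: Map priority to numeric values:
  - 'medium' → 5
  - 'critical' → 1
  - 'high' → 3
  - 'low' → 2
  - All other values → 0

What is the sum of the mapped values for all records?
22

Step 1: Apply mapping to each record
Step 2: Count by status:
  'medium': 3 records × 5 = 15
  'critical': 2 records × 1 = 2
  'high': 1 records × 3 = 3
  'low': 1 records × 2 = 2
Step 3: Sum all mapped values = 22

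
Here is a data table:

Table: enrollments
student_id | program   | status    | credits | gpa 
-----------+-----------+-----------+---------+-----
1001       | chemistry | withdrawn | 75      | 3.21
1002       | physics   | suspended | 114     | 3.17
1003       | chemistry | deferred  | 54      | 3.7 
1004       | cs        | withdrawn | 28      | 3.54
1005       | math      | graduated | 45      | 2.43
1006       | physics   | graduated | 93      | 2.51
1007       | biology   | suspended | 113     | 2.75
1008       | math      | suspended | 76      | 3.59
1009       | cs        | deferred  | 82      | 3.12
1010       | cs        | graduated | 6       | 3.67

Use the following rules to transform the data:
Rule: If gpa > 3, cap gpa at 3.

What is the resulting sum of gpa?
28.69

Step 1: 7 records have gpa > 3
Step 2: These records originally summed to 24.0
Step 3: After capping: 7 × 3 = 21
Step 4: Unaffected records sum: 7.69
Step 5: Final sum = 21 + 7.69 = 28.69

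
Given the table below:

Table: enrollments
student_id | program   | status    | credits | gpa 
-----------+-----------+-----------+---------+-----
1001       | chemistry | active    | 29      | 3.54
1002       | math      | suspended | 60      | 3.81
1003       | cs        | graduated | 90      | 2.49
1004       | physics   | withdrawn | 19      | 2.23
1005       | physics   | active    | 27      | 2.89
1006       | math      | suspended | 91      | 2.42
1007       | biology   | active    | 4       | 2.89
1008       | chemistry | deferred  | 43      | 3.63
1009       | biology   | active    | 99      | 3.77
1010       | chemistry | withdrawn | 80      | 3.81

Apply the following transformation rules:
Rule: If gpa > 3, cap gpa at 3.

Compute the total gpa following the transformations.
27.92

Step 1: 5 records have gpa > 3
Step 2: These records originally summed to 18.56
Step 3: After capping: 5 × 3 = 15
Step 4: Unaffected records sum: 12.92
Step 5: Final sum = 15 + 12.92 = 27.92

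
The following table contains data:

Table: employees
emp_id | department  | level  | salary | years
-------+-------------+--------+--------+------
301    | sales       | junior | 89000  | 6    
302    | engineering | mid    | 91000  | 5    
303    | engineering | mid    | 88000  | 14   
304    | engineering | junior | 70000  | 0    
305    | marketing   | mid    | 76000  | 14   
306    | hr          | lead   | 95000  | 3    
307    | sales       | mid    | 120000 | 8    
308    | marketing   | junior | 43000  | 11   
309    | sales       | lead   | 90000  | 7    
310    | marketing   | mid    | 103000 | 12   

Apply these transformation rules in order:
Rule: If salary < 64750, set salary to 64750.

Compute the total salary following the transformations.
886750

Step 1: 1 records have salary < 64750
Step 2: These records originally summed to 43000
Step 3: After setting to minimum: 1 × 64750 = 64750
Step 4: Unaffected records sum: 822000
Step 5: Final sum = 64750 + 822000 = 886750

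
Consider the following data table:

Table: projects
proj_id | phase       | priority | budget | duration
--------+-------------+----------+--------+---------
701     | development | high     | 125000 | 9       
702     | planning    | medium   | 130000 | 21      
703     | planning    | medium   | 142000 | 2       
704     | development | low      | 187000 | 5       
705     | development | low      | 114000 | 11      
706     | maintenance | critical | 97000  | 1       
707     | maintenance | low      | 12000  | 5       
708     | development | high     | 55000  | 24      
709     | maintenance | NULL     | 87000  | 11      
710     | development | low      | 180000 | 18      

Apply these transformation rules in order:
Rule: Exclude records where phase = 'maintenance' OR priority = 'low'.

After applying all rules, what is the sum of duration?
56

Step 1: Find records where phase = 'maintenance' OR priority = 'low'
Step 2: 6 records match, summing to 51
Step 3: Original sum: 107
Step 4: Remaining sum = 107 - 51 = 56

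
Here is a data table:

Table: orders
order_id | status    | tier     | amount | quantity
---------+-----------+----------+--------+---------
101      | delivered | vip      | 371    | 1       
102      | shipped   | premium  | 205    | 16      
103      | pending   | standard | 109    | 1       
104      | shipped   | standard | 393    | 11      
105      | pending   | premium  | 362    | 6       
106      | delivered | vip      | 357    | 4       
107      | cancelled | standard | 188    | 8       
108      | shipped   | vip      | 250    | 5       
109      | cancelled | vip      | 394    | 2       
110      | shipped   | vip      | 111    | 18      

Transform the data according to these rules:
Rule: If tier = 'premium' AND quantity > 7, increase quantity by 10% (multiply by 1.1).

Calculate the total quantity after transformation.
73.6

Step 1: Find records where tier = 'premium' AND quantity > 7
Step 2: 1 records match, summing to 16
Step 3: After multiplier: 16 × 1.1 = 17.6
Step 4: Unaffected records sum: 56
Step 5: Final sum = 17.6 + 56 = 73.6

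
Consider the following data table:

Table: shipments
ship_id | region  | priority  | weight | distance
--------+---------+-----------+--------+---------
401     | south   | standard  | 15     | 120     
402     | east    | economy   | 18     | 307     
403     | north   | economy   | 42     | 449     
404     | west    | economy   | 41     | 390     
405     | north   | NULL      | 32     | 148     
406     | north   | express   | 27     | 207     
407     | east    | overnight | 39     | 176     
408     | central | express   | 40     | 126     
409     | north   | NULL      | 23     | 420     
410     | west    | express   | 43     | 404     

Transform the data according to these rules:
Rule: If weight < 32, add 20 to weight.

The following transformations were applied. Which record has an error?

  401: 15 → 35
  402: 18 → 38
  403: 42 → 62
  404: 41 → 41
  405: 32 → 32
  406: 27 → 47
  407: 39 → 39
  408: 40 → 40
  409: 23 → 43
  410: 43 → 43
Record 403 has an error. The correct transformed value should be 42, not 62.

Step 1: Check each record against the rule
Step 2: Record 403 has weight = 42
Step 3: Since 42 >= 32, the bonus should not have been applied
Step 4: Correct value = 42, but claimed value = 62
Conclusion: Record 403 has the error.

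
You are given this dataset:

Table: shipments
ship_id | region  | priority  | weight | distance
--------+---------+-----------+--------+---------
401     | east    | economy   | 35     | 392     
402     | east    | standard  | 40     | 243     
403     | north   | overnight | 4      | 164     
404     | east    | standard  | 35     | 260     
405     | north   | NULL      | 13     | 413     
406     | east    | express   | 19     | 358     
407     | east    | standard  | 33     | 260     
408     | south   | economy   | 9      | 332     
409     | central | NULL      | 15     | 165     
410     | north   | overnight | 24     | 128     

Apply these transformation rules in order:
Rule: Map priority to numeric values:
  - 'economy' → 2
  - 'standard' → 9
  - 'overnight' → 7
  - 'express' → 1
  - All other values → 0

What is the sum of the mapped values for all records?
46

Step 1: Apply mapping to each record
Step 2: Count by status:
  'economy': 2 records × 2 = 4
  'standard': 3 records × 9 = 27
  'overnight': 2 records × 7 = 14
  'express': 1 records × 1 = 1
Step 3: Sum all mapped values = 46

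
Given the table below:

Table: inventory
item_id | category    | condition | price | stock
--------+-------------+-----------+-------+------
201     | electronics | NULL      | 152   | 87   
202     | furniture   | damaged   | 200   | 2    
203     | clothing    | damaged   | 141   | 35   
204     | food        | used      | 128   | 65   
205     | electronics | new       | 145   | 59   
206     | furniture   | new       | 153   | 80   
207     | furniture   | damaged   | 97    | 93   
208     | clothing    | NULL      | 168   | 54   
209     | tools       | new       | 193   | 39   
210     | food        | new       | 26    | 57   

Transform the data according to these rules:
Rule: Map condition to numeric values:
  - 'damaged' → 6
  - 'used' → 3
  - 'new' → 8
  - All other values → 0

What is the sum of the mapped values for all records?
53

Step 1: Apply mapping to each record
Step 2: Count by status:
  'damaged': 3 records × 6 = 18
  'used': 1 records × 3 = 3
  'new': 4 records × 8 = 32
Step 3: Sum all mapped values = 53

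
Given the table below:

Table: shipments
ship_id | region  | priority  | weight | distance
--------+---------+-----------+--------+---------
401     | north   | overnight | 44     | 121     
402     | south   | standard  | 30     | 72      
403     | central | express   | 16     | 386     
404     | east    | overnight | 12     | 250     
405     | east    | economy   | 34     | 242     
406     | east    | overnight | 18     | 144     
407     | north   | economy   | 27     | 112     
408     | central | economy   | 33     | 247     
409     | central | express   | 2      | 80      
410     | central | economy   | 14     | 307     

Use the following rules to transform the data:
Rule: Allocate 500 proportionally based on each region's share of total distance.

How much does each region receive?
central: 260.07, east: 162.16, north: 59.41, south: 18.36

Step 1: Calculate total distance = 1961
Step 2: Calculate each region's proportion:
  central: 1020/1961 = 52.01% → 260.07
  east: 636/1961 = 32.43% → 162.16
  north: 233/1961 = 11.88% → 59.41
  south: 72/1961 = 3.67% → 18.36
Step 3: Verify: sum of allocations ≈ 500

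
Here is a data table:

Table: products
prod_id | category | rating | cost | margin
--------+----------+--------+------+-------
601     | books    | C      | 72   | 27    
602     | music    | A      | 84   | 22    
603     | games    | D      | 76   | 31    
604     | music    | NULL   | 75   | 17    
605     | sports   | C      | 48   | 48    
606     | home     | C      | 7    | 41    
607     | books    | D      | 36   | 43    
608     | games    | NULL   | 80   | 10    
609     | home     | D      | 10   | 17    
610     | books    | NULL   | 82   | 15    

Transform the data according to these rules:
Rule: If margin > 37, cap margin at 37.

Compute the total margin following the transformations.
250

Step 1: 3 records have margin > 37
Step 2: These records originally summed to 132
Step 3: After capping: 3 × 37 = 111
Step 4: Unaffected records sum: 139
Step 5: Final sum = 111 + 139 = 250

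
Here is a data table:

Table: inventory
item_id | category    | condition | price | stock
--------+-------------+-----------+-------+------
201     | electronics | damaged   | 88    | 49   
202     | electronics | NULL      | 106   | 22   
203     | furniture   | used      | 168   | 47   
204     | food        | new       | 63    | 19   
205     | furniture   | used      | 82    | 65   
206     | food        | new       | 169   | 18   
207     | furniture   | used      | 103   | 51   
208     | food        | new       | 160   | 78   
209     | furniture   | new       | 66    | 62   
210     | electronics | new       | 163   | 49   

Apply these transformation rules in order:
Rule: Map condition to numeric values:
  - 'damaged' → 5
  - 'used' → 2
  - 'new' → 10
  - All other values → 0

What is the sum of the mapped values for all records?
61

Step 1: Apply mapping to each record
Step 2: Count by status:
  'damaged': 1 records × 5 = 5
  'used': 3 records × 2 = 6
  'new': 5 records × 10 = 50
Step 3: Sum all mapped values = 61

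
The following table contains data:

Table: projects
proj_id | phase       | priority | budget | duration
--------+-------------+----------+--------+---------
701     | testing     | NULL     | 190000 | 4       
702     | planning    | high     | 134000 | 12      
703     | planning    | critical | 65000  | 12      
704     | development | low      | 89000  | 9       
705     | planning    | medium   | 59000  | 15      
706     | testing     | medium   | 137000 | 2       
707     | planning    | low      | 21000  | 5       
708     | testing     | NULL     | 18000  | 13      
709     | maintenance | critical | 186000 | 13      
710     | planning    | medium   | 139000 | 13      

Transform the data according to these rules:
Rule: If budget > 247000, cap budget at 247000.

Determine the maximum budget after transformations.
190000

Step 1: Original maximum budget = 190000
Step 2: Check cap of 247000 against maximum
Step 3: No records exceed the cap (max 190000 <= cap 247000), so no capping applies
Step 4: Maximum after transformation = 190000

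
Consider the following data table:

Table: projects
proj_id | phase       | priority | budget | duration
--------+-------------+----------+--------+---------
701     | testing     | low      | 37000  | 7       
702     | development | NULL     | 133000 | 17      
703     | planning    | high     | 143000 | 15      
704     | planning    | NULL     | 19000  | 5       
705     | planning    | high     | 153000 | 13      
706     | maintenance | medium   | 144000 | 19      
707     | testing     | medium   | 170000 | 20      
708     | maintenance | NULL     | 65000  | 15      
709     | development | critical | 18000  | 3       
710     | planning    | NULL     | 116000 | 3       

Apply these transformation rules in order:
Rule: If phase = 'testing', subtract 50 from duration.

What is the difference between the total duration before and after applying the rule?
100

Step 1: Original sum of duration = 117
Step 2: 2 records have phase = 'testing'
Step 3: Each affected record changes by -50
Step 4: Total change = 2 × -50 = -100
Step 5: New sum = 117 + -100 = 17
Step 6: Difference = |17 - 117| = 100
        (Sum decreased by 100)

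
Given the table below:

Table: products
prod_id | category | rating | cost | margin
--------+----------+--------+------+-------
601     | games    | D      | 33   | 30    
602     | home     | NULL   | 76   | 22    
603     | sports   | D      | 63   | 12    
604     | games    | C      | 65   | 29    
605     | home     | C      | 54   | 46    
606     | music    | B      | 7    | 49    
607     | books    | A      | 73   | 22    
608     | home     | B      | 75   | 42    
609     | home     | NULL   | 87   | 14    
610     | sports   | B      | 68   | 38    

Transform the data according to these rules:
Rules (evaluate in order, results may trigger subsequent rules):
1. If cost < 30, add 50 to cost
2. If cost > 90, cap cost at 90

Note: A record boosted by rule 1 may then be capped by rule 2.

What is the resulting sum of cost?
651

Step 1: Apply rule 1 to records with cost < 30
  - 1 records get bonus of 50
  - Of these, 0 records then exceed 90 and get capped
Step 2: Apply rule 2 to records with cost > 90
  - 0 records (original) are capped
Step 3: Calculate final sum = 651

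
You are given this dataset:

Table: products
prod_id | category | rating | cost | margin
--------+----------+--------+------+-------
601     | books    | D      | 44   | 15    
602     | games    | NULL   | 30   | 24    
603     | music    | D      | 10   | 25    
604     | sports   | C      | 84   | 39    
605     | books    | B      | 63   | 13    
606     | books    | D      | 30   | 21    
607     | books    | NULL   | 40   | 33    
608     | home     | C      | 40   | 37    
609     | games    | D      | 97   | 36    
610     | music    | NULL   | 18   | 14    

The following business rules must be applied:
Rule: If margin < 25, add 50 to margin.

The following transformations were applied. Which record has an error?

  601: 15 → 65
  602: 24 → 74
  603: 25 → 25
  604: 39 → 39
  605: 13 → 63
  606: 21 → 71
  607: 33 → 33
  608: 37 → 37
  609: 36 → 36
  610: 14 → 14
Record 610 has an error. The correct transformed value should be 64, not 14.

Step 1: Check each record against the rule
Step 2: Record 610 has margin = 14
Step 3: Since 14 < 25, the bonus should have been applied
Step 4: Correct value = 64, but claimed value = 14
Conclusion: Record 610 has the error.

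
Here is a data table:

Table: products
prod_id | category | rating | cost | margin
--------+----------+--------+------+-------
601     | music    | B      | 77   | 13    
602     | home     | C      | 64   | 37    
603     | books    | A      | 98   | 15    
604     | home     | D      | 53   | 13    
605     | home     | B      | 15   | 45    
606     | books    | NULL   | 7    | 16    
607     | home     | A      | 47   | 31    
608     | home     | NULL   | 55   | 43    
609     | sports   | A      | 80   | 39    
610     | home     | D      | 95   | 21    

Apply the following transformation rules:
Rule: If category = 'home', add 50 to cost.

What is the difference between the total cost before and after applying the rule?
300

Step 1: Original sum of cost = 591
Step 2: 6 records have category = 'home'
Step 3: Each affected record changes by 50
Step 4: Total change = 6 × 50 = 300
Step 5: New sum = 591 + 300 = 891
Step 6: Difference = |891 - 591| = 300
        (Sum increased by 300)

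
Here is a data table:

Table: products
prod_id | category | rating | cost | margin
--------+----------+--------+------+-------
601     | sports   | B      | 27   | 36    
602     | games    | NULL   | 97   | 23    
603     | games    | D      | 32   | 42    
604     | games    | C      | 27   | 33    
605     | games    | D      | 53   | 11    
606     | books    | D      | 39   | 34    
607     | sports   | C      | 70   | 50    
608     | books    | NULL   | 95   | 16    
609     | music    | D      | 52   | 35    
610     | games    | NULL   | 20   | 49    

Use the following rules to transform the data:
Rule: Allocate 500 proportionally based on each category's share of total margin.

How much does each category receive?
books: 75.99, games: 240.12, music: 53.19, sports: 130.7

Step 1: Calculate total margin = 329
Step 2: Calculate each category's proportion:
  books: 50/329 = 15.20% → 75.99
  games: 158/329 = 48.02% → 240.12
  music: 35/329 = 10.64% → 53.19
  sports: 86/329 = 26.14% → 130.7
Step 3: Verify: sum of allocations ≈ 500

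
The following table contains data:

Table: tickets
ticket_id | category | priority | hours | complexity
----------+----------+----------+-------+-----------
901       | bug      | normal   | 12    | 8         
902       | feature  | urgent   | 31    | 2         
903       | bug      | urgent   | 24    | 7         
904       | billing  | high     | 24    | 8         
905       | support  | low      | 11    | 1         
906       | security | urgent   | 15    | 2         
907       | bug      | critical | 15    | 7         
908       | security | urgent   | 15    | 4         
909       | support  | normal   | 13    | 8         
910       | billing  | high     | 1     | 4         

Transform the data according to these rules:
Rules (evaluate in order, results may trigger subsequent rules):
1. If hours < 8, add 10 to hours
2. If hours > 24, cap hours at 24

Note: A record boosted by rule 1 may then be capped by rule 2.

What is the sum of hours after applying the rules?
164

Step 1: Apply rule 1 to records with hours < 8
  - 1 records get bonus of 10
  - Of these, 0 records then exceed 24 and get capped
Step 2: Apply rule 2 to records with hours > 24
  - 1 records (original) are capped
Step 3: Calculate final sum = 164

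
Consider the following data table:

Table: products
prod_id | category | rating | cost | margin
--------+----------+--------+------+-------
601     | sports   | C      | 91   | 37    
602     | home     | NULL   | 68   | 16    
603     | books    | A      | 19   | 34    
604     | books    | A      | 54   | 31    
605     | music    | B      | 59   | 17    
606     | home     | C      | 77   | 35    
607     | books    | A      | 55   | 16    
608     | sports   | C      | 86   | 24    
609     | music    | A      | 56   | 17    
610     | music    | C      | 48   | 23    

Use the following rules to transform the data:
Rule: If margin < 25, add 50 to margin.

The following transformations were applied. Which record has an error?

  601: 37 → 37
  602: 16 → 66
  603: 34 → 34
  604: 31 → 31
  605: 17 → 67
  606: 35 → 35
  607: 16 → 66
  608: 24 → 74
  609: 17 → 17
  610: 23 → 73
Record 609 has an error. The correct transformed value should be 67, not 17.

Step 1: Check each record against the rule
Step 2: Record 609 has margin = 17
Step 3: Since 17 < 25, the bonus should have been applied
Step 4: Correct value = 67, but claimed value = 17
Conclusion: Record 609 has the error.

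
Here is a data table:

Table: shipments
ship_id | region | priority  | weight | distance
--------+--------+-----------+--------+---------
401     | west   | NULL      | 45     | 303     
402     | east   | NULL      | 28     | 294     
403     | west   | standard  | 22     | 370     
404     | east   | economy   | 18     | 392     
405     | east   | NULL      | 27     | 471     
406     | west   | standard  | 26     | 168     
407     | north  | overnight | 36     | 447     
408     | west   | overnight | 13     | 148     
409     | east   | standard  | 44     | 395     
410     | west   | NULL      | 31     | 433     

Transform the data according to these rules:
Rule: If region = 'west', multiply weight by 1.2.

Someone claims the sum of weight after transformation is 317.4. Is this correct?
Yes, the result is correct.

Step 1: Calculate the correct sum after transformation
Step 2: Apply multiplier 1.2 to records where region = 'west'
Step 3: Correct result = 317.4
Step 4: Claimed result = 317.4
Step 5: 317.4 = 317.4 ✓
Conclusion: The claimed result is correct.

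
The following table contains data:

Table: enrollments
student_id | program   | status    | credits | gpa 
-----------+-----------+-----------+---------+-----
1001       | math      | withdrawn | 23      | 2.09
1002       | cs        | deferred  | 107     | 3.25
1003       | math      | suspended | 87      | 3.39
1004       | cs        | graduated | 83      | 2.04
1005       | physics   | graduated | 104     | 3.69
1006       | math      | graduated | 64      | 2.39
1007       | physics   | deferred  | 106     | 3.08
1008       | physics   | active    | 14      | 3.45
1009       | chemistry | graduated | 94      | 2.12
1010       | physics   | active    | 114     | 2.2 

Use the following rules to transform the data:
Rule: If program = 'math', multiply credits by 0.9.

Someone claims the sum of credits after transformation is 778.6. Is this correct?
Yes, the result is correct.

Step 1: Calculate the correct sum after transformation
Step 2: Apply multiplier 0.9 to records where program = 'math'
Step 3: Correct result = 778.6
Step 4: Claimed result = 778.6
Step 5: 778.6 = 778.6 ✓
Conclusion: The claimed result is correct.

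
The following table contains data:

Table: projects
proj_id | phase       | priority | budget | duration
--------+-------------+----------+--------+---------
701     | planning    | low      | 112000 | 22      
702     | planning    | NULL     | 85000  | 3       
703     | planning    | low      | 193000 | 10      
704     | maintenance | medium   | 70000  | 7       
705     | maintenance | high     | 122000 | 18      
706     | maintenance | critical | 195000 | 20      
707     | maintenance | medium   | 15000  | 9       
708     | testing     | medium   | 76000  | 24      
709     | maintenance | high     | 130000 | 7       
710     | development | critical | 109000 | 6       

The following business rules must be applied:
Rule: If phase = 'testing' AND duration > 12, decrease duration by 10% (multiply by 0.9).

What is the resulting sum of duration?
123.6

Step 1: Find records where phase = 'testing' AND duration > 12
Step 2: 1 records match, summing to 24
Step 3: After multiplier: 24 × 0.9 = 21.6
Step 4: Unaffected records sum: 102
Step 5: Final sum = 21.6 + 102 = 123.6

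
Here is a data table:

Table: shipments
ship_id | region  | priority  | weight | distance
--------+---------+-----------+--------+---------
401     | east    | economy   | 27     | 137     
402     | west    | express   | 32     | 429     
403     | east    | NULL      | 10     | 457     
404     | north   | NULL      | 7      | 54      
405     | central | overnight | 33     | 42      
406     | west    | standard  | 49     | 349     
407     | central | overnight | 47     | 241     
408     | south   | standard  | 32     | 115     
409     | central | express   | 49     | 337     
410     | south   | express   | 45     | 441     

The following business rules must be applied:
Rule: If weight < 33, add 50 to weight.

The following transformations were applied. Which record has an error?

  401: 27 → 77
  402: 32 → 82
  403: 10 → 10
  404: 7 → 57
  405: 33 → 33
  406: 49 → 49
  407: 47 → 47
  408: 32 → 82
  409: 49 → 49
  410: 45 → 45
Record 403 has an error. The correct transformed value should be 60, not 10.

Step 1: Check each record against the rule
Step 2: Record 403 has weight = 10
Step 3: Since 10 < 33, the bonus should have been applied
Step 4: Correct value = 60, but claimed value = 10
Conclusion: Record 403 has the error.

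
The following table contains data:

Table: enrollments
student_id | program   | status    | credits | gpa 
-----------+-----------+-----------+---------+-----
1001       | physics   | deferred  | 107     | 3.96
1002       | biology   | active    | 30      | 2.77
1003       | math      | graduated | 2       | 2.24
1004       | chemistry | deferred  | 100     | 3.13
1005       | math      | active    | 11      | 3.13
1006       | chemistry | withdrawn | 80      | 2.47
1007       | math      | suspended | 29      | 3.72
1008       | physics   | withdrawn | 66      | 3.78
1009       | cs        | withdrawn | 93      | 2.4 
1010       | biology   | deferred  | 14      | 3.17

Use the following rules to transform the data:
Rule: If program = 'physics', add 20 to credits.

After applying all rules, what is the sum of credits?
572

Step 1: Count records where program = 'physics': 2
Step 2: Total bonus added: 2 × 20 = 40
Step 3: Original sum of credits: 532
Step 4: Final sum = 532 + 40 = 572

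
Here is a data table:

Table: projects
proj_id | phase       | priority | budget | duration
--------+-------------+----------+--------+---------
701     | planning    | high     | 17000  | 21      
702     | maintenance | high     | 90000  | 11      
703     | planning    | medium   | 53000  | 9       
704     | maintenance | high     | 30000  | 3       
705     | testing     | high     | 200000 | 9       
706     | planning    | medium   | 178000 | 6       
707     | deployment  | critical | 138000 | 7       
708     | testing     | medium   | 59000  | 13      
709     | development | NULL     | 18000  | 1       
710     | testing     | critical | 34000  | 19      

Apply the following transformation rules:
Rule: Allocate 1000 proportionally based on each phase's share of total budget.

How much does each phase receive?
deployment: 168.91, development: 22.03, maintenance: 146.88, planning: 303.55, testing: 358.63

Step 1: Calculate total budget = 817000
Step 2: Calculate each phase's proportion:
  deployment: 138000/817000 = 16.89% → 168.91
  development: 18000/817000 = 2.20% → 22.03
  maintenance: 120000/817000 = 14.69% → 146.88
  planning: 248000/817000 = 30.35% → 303.55
  testing: 293000/817000 = 35.86% → 358.63
Step 3: Verify: sum of allocations ≈ 1000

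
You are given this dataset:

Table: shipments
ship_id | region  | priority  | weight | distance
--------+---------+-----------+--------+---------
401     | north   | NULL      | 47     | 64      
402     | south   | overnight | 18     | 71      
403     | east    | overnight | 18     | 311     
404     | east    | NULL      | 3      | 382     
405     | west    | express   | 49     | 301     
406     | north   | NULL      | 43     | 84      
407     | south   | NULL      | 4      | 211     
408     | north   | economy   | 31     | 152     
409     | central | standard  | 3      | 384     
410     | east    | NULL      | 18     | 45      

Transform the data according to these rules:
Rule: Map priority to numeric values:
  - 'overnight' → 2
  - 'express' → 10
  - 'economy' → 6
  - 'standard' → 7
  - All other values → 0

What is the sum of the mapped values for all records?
27

Step 1: Apply mapping to each record
Step 2: Count by status:
  'overnight': 2 records × 2 = 4
  'express': 1 records × 10 = 10
  'economy': 1 records × 6 = 6
  'standard': 1 records × 7 = 7
Step 3: Sum all mapped values = 27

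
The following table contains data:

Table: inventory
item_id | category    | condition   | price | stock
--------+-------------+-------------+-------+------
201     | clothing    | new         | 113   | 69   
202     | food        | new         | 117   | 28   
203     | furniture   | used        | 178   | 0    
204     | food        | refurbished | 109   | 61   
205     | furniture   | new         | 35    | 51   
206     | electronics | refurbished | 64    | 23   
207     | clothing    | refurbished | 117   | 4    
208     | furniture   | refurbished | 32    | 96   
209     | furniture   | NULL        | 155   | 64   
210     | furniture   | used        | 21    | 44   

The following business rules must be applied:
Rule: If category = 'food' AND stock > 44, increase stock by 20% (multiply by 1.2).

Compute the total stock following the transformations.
452.2

Step 1: Find records where category = 'food' AND stock > 44
Step 2: 1 records match, summing to 61
Step 3: After multiplier: 61 × 1.2 = 73.2
Step 4: Unaffected records sum: 379
Step 5: Final sum = 73.2 + 379 = 452.2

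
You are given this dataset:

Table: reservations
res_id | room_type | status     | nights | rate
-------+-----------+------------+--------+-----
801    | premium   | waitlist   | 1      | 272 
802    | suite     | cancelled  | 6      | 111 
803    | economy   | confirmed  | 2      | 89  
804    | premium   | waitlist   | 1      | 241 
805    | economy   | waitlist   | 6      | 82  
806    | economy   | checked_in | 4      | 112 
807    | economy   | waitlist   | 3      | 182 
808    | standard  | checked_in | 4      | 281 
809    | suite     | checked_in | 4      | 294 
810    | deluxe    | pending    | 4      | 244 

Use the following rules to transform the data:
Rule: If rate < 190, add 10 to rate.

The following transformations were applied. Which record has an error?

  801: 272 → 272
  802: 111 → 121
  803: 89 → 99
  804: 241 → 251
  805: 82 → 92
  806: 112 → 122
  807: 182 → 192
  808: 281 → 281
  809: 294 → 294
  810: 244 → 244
Record 804 has an error. The correct transformed value should be 241, not 251.

Step 1: Check each record against the rule
Step 2: Record 804 has rate = 241
Step 3: Since 241 >= 190, the bonus should not have been applied
Step 4: Correct value = 241, but claimed value = 251
Conclusion: Record 804 has the error.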